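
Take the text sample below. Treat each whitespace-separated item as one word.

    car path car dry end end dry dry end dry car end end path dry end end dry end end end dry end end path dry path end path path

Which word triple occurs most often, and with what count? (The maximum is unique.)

Trigram frequencies (highest first):
  dry end end: 4
  end end dry: 3
  end end path: 2
  end path dry: 2
  end dry end: 2
  car path car: 1
  … (14 more, each ≤ 1)

"dry end end", 4 times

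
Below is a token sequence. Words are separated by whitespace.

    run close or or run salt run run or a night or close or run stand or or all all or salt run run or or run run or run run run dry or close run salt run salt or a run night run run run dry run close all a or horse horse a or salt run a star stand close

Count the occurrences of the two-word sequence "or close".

Scanning the 61 overlapping bigram windows for "or close":
  position 12–13: or close
  position 34–35: or close

2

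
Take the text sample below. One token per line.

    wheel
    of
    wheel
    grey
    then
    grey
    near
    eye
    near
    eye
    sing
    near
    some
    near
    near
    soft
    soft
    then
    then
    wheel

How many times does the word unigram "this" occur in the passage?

0

Scanning the 20 tokens for "this":
  (none found)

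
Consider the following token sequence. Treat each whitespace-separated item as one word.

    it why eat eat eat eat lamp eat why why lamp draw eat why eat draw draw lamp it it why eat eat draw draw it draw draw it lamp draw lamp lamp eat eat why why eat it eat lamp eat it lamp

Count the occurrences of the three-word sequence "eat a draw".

0

Scanning the 42 overlapping trigram windows for "eat a draw":
  (none found)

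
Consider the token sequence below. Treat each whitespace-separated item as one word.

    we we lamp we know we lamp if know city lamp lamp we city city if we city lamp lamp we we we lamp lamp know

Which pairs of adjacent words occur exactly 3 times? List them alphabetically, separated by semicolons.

lamp lamp; lamp we; we lamp; we we

Bigram counts meeting the condition (exactly 3 times):
  lamp lamp: 3
  lamp we: 3
  we lamp: 3
  we we: 3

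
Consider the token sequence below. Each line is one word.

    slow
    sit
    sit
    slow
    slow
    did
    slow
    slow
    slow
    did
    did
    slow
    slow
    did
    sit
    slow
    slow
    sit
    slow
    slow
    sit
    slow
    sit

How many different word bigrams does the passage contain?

23 tokens → 22 bigram windows in total.
Repeated bigrams (each contributes count−1 duplicates):
  slow slow: 6
  sit slow: 4
  slow sit: 4
  slow did: 3
  did slow: 2
14 duplicate windows → 22 − 14 = 8 distinct.

8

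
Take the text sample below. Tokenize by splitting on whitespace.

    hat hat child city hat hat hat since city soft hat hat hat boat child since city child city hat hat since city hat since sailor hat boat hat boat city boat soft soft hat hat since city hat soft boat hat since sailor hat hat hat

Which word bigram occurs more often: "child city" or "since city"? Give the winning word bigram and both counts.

"child city": 2 occurrences
"since city": 4 occurrences

"since city" (4 vs 2)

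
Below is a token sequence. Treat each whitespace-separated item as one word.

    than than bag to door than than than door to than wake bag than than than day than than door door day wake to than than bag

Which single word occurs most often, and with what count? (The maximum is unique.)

Unigram frequencies (highest first):
  than: 13
  door: 4
  bag: 3
  to: 3
  wake: 2
  day: 2

"than", 13 times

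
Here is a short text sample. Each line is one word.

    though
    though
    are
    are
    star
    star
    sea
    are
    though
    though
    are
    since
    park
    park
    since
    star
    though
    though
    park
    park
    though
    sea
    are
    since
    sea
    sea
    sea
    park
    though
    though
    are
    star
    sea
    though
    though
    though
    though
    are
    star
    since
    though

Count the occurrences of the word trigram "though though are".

4

Scanning the 39 overlapping trigram windows for "though though are":
  position 1–3: though though are
  position 9–11: though though are
  position 29–31: though though are
  position 36–38: though though are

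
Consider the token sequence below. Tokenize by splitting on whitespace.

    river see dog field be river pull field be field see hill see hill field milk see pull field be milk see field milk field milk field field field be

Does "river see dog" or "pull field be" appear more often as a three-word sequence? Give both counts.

"river see dog": 1 occurrence
"pull field be": 2 occurrences

"pull field be" (2 vs 1)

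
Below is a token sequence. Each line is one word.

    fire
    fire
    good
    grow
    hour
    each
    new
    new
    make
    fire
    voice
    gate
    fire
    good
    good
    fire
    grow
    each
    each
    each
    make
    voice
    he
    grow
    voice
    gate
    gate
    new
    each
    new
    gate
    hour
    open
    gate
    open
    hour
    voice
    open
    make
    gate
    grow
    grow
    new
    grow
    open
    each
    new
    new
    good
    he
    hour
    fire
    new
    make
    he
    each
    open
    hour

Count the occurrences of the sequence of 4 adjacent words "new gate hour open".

Scanning the 55 overlapping 4-gram windows for "new gate hour open":
  position 30–33: new gate hour open

1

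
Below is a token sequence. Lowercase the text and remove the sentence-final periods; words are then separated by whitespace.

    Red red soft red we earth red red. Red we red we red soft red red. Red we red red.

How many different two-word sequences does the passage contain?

20 tokens → 19 bigram windows in total.
Repeated bigrams (each contributes count−1 duplicates):
  red red: 6
  red we: 4
  we red: 3
  red soft: 2
  soft red: 2
12 duplicate windows → 19 − 12 = 7 distinct.

7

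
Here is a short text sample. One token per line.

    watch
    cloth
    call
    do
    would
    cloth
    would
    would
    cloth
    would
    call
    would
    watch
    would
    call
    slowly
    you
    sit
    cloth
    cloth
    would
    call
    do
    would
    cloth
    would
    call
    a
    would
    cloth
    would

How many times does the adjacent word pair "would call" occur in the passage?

Scanning the 30 overlapping bigram windows for "would call":
  position 10–11: would call
  position 14–15: would call
  position 21–22: would call
  position 26–27: would call

4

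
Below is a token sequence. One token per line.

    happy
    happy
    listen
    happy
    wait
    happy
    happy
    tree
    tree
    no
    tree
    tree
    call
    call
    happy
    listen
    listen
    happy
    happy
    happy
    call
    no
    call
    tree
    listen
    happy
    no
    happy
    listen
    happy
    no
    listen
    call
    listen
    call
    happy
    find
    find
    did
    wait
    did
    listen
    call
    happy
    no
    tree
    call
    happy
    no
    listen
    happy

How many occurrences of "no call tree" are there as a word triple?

Scanning the 49 overlapping trigram windows for "no call tree":
  position 22–24: no call tree

1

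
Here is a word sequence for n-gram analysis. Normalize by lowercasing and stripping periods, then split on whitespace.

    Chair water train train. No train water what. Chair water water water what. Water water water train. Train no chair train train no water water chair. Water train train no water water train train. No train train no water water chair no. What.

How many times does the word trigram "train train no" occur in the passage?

Scanning the 41 overlapping trigram windows for "train train no":
  position 3–5: train train no
  position 17–19: train train no
  position 21–23: train train no
  position 28–30: train train no
  position 33–35: train train no
  position 36–38: train train no

6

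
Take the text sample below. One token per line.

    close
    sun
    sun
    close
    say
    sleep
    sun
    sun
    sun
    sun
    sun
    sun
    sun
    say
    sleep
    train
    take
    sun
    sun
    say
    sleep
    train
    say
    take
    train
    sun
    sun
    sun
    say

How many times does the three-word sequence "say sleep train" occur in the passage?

2

Scanning the 27 overlapping trigram windows for "say sleep train":
  position 14–16: say sleep train
  position 20–22: say sleep train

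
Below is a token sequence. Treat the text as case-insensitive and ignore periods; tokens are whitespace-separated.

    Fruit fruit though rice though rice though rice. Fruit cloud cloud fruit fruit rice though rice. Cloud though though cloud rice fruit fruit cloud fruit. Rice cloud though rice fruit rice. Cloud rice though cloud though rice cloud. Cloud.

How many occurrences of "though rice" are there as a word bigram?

Scanning the 38 overlapping bigram windows for "though rice":
  position 3–4: though rice
  position 5–6: though rice
  position 7–8: though rice
  position 15–16: though rice
  position 28–29: though rice
  position 36–37: though rice

6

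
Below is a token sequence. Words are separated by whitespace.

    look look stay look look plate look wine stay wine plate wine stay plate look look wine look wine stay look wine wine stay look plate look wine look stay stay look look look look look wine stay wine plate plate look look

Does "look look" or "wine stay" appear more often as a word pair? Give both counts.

"look look": 8 occurrences
"wine stay": 5 occurrences

"look look" (8 vs 5)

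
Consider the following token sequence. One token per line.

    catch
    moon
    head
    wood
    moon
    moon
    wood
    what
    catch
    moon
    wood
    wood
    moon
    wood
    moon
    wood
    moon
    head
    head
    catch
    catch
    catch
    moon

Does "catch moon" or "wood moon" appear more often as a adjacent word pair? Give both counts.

"catch moon": 3 occurrences
"wood moon": 4 occurrences

"wood moon" (4 vs 3)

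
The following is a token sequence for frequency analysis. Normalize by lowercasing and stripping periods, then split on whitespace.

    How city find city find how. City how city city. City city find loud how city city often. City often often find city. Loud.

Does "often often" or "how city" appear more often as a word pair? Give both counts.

"often often": 1 occurrence
"how city": 4 occurrences

"how city" (4 vs 1)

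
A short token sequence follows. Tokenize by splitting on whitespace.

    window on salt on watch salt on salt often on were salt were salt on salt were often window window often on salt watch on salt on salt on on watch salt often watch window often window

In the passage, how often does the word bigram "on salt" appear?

Scanning the 36 overlapping bigram windows for "on salt":
  position 2–3: on salt
  position 7–8: on salt
  position 15–16: on salt
  position 22–23: on salt
  position 25–26: on salt
  position 27–28: on salt

6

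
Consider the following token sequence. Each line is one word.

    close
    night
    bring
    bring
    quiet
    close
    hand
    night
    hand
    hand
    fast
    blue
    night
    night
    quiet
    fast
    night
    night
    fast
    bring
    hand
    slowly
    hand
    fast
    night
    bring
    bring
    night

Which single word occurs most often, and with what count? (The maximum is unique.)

"night", 8 times

Unigram frequencies (highest first):
  night: 8
  bring: 5
  hand: 5
  fast: 4
  close: 2
  quiet: 2
  … (2 more, each ≤ 1)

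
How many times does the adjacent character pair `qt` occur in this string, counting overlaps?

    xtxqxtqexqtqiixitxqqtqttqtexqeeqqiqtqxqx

5

Sliding a length-2 window over the 40 characters (39 positions):
  position 10–11: qt
  position 20–21: qt
  position 22–23: qt
  position 25–26: qt
  position 35–36: qt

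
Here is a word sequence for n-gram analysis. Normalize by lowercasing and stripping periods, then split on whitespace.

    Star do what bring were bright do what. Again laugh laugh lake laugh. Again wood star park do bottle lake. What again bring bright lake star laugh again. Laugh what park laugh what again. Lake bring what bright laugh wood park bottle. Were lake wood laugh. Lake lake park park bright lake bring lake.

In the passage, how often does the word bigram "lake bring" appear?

Scanning the 53 overlapping bigram windows for "lake bring":
  position 35–36: lake bring
  position 52–53: lake bring

2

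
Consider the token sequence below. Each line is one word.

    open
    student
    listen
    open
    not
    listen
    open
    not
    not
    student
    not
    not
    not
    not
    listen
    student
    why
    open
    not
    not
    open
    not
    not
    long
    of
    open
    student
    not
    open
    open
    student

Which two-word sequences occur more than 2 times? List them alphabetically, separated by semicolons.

Bigram counts meeting the condition (more than 2 times):
  not not: 6
  open not: 4
  open student: 3

not not; open not; open student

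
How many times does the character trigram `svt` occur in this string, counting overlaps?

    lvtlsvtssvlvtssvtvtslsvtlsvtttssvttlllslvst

5

Sliding a length-3 window over the 43 characters (41 positions):
  position 5–7: svt
  position 15–17: svt
  position 22–24: svt
  position 26–28: svt
  position 32–34: svt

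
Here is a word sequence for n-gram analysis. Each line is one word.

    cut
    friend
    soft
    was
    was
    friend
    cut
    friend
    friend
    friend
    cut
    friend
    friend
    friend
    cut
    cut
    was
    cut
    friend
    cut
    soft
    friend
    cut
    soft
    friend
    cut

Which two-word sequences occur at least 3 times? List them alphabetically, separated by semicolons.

Bigram counts meeting the condition (at least 3 times):
  cut friend: 4
  friend cut: 6
  friend friend: 4

cut friend; friend cut; friend friend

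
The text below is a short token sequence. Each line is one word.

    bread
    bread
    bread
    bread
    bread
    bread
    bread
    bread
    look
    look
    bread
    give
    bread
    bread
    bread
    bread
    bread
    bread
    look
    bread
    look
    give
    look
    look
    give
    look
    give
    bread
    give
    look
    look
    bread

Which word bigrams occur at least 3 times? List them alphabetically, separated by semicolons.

bread bread; bread look; give look; look bread; look give; look look

Bigram counts meeting the condition (at least 3 times):
  bread bread: 12
  bread look: 3
  give look: 3
  look bread: 3
  look give: 3
  look look: 3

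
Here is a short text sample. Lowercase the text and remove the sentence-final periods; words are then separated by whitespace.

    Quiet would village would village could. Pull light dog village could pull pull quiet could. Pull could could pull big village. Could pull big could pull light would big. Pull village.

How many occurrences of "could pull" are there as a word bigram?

Scanning the 30 overlapping bigram windows for "could pull":
  position 6–7: could pull
  position 11–12: could pull
  position 15–16: could pull
  position 18–19: could pull
  position 22–23: could pull
  position 25–26: could pull

6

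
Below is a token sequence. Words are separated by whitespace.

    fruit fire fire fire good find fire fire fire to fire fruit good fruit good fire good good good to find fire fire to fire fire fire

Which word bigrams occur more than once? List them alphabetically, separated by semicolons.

find fire; fire fire; fire good; fire to; fruit good; good good; to fire

Bigram counts meeting the condition (more than once):
  find fire: 2
  fire fire: 7
  fire good: 2
  fire to: 2
  fruit good: 2
  good good: 2
  to fire: 2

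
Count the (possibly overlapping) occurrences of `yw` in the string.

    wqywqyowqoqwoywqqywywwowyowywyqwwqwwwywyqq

Sliding a length-2 window over the 42 characters (41 positions):
  position 3–4: yw
  position 14–15: yw
  position 18–19: yw
  position 20–21: yw
  position 28–29: yw
  position 38–39: yw

6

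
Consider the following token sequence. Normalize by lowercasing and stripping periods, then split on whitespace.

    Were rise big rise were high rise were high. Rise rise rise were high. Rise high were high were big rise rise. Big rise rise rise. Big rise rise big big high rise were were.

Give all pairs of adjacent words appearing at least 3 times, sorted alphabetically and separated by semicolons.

Bigram counts meeting the condition (at least 3 times):
  big rise: 4
  high rise: 4
  rise big: 4
  rise rise: 6
  rise were: 4
  were high: 4

big rise; high rise; rise big; rise rise; rise were; were high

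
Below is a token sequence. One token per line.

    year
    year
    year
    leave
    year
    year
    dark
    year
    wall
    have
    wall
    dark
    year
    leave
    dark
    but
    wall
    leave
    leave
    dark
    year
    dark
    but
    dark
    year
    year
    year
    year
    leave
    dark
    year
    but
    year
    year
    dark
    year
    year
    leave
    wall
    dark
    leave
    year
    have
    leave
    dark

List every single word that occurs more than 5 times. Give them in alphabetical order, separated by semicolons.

Unigram counts meeting the condition (more than 5 times):
  dark: 10
  leave: 8
  year: 18

dark; leave; year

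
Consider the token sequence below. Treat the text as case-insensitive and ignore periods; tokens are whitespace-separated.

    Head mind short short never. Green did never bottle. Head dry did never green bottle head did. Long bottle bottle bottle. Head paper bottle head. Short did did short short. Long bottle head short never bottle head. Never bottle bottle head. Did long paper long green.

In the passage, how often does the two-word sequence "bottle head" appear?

Scanning the 45 overlapping bigram windows for "bottle head":
  position 9–10: bottle head
  position 15–16: bottle head
  position 21–22: bottle head
  position 24–25: bottle head
  position 32–33: bottle head
  position 36–37: bottle head
  position 40–41: bottle head

7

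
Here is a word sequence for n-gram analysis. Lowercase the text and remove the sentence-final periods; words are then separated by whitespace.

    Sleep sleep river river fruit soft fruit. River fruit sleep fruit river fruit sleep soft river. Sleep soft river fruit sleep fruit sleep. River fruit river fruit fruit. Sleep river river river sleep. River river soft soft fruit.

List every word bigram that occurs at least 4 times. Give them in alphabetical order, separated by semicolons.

fruit sleep; river fruit; river river; sleep river

Bigram counts meeting the condition (at least 4 times):
  fruit sleep: 5
  river fruit: 6
  river river: 4
  sleep river: 4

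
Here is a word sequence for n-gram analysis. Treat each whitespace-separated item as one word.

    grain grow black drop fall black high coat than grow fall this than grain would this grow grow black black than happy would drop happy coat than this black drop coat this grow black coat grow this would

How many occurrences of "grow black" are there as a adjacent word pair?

3

Scanning the 37 overlapping bigram windows for "grow black":
  position 2–3: grow black
  position 18–19: grow black
  position 33–34: grow black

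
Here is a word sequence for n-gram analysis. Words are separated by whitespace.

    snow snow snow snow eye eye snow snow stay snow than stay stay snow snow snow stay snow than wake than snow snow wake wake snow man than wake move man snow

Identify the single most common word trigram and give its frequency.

Trigram frequencies (highest first):
  snow snow snow: 3
  snow snow stay: 2
  snow stay snow: 2
  stay snow than: 2
  snow snow eye: 1
  snow eye eye: 1
  … (19 more, each ≤ 1)

"snow snow snow", 3 times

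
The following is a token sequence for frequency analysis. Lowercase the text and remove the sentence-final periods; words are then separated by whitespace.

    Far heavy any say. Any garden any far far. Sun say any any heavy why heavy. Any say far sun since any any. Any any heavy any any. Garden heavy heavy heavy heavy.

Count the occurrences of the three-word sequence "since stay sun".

0

Scanning the 31 overlapping trigram windows for "since stay sun":
  (none found)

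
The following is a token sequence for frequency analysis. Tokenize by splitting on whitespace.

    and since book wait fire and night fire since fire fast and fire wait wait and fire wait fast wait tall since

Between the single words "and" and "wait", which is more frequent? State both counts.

"and": 4 occurrences
"wait": 5 occurrences

"wait" (5 vs 4)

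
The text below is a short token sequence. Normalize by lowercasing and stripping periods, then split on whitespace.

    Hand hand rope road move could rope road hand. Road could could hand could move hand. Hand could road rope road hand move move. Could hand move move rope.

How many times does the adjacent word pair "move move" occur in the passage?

2

Scanning the 28 overlapping bigram windows for "move move":
  position 23–24: move move
  position 27–28: move move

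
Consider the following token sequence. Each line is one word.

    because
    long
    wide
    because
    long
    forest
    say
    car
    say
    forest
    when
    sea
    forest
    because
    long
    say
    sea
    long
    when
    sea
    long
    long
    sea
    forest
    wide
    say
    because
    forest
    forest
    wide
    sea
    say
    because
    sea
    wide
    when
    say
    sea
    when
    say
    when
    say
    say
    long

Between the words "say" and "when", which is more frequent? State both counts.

"say": 9 occurrences
"when": 5 occurrences

"say" (9 vs 5)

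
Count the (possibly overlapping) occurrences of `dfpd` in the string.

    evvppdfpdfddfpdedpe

2

Sliding a length-4 window over the 19 characters (16 positions):
  position 6–9: dfpd
  position 12–15: dfpd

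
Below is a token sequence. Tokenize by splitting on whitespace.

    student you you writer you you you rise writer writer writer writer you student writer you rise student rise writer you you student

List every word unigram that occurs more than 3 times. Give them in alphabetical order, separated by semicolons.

Unigram counts meeting the condition (more than 3 times):
  student: 4
  writer: 7
  you: 9

student; writer; you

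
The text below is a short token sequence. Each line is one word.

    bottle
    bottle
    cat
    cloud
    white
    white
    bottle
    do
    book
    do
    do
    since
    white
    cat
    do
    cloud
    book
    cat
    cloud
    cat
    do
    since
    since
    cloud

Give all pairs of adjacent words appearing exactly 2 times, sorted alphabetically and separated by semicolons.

Bigram counts meeting the condition (exactly 2 times):
  cat cloud: 2
  cat do: 2
  do since: 2

cat cloud; cat do; do since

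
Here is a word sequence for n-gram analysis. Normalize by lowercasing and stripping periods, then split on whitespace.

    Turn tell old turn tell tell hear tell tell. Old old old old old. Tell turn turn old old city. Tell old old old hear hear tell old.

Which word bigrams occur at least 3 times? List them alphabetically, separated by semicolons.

Bigram counts meeting the condition (at least 3 times):
  old old: 7
  tell old: 4

old old; tell old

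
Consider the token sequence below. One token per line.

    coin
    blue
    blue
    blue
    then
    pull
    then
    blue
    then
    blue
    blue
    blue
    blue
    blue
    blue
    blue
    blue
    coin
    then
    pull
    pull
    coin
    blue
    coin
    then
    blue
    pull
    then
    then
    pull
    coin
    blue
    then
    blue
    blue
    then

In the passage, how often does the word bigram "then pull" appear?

Scanning the 35 overlapping bigram windows for "then pull":
  position 5–6: then pull
  position 19–20: then pull
  position 29–30: then pull

3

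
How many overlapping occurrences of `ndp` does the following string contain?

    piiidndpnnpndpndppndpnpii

Sliding a length-3 window over the 25 characters (23 positions):
  position 6–8: ndp
  position 12–14: ndp
  position 15–17: ndp
  position 19–21: ndp

4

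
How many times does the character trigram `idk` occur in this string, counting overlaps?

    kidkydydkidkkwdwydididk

Sliding a length-3 window over the 23 characters (21 positions):
  position 2–4: idk
  position 10–12: idk
  position 21–23: idk

3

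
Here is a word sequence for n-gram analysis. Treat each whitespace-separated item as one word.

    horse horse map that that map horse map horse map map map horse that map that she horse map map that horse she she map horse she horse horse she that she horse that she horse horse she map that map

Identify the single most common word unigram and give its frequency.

Unigram frequencies (highest first):
  horse: 13
  map: 12
  that: 8
  she: 8

"horse", 13 times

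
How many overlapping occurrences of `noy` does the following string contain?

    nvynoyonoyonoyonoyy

4

Sliding a length-3 window over the 19 characters (17 positions):
  position 4–6: noy
  position 8–10: noy
  position 12–14: noy
  position 16–18: noy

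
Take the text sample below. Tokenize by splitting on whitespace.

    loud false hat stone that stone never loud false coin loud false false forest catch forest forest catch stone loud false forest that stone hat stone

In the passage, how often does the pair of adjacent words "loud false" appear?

4

Scanning the 25 overlapping bigram windows for "loud false":
  position 1–2: loud false
  position 8–9: loud false
  position 11–12: loud false
  position 20–21: loud false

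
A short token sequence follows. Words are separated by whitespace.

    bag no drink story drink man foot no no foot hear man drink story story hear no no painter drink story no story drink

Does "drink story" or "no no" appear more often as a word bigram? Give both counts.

"drink story" (3 vs 2)

"drink story": 3 occurrences
"no no": 2 occurrences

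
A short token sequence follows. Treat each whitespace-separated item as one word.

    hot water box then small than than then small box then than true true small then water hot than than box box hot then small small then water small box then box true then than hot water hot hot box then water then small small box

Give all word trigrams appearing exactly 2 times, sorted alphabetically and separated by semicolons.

Trigram counts meeting the condition (exactly 2 times):
  small box then: 2
  small then water: 2
  then small small: 2

small box then; small then water; then small small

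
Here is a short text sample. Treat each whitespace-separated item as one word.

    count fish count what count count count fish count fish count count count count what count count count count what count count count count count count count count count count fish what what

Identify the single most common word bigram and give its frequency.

"count count", 17 times

Bigram frequencies (highest first):
  count count: 17
  count fish: 4
  fish count: 3
  count what: 3
  what count: 3
  fish what: 1
  … (1 more, each ≤ 1)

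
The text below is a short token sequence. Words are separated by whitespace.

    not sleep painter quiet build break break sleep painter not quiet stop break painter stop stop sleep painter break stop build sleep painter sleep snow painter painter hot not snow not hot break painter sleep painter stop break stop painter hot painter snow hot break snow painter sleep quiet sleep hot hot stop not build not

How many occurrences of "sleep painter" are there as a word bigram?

Scanning the 55 overlapping bigram windows for "sleep painter":
  position 2–3: sleep painter
  position 8–9: sleep painter
  position 17–18: sleep painter
  position 22–23: sleep painter
  position 35–36: sleep painter

5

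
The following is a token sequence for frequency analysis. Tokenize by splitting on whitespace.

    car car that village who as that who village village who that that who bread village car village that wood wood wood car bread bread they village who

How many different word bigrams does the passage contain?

28 tokens → 27 bigram windows in total.
Repeated bigrams (each contributes count−1 duplicates):
  village who: 3
  that who: 2
  wood wood: 2
4 duplicate windows → 27 − 4 = 23 distinct.

23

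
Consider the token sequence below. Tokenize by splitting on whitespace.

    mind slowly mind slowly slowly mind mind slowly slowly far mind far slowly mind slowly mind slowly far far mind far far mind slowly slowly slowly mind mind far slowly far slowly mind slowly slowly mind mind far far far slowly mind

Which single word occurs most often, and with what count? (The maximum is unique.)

"slowly", 16 times

Unigram frequencies (highest first):
  slowly: 16
  mind: 15
  far: 11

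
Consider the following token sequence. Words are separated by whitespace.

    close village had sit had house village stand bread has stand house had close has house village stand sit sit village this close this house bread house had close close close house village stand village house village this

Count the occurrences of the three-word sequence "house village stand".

Scanning the 36 overlapping trigram windows for "house village stand":
  position 6–8: house village stand
  position 16–18: house village stand
  position 32–34: house village stand

3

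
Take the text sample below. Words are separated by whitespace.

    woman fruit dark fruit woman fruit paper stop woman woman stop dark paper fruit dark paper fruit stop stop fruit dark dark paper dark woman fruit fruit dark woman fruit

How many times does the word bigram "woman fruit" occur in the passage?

4

Scanning the 29 overlapping bigram windows for "woman fruit":
  position 1–2: woman fruit
  position 5–6: woman fruit
  position 25–26: woman fruit
  position 29–30: woman fruit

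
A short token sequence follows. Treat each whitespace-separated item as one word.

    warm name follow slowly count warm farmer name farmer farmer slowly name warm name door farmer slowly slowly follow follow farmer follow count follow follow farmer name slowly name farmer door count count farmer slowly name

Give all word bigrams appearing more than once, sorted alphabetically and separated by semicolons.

Bigram counts meeting the condition (more than once):
  farmer name: 2
  farmer slowly: 3
  follow farmer: 2
  follow follow: 2
  name farmer: 2
  slowly name: 3
  warm name: 2

farmer name; farmer slowly; follow farmer; follow follow; name farmer; slowly name; warm name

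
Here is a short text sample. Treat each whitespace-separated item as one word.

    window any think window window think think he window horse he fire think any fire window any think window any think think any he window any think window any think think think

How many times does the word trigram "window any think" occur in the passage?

5

Scanning the 30 overlapping trigram windows for "window any think":
  position 1–3: window any think
  position 16–18: window any think
  position 19–21: window any think
  position 25–27: window any think
  position 28–30: window any think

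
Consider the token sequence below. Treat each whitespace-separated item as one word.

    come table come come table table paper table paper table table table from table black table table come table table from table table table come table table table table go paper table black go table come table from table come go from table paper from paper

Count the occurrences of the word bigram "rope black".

0

Scanning the 45 overlapping bigram windows for "rope black":
  (none found)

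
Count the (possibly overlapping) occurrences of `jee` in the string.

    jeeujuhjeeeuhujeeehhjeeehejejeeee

5

Sliding a length-3 window over the 33 characters (31 positions):
  position 1–3: jee
  position 8–10: jee
  position 15–17: jee
  position 21–23: jee
  position 29–31: jee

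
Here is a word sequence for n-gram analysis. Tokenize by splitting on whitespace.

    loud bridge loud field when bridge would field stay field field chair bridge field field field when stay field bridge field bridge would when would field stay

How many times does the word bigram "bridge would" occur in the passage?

2

Scanning the 26 overlapping bigram windows for "bridge would":
  position 6–7: bridge would
  position 22–23: bridge would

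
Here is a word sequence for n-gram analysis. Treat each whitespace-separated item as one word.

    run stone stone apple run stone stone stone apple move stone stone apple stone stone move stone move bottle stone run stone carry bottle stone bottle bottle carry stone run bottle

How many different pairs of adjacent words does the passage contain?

31 tokens → 30 bigram windows in total.
Repeated bigrams (each contributes count−1 duplicates):
  stone stone: 5
  run stone: 3
  stone apple: 3
  bottle stone: 2
  move stone: 2
  stone move: 2
  stone run: 2
12 duplicate windows → 30 − 12 = 18 distinct.

18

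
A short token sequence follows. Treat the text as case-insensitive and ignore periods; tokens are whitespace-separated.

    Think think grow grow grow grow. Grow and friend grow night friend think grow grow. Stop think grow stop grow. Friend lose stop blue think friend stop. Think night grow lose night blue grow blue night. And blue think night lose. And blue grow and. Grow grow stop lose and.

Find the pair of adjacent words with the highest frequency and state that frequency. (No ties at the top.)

Bigram frequencies (highest first):
  grow grow: 6
  think grow: 3
  grow stop: 3
  grow and: 2
  stop think: 2
  blue think: 2
  … (27 more, each ≤ 2)

"grow grow", 6 times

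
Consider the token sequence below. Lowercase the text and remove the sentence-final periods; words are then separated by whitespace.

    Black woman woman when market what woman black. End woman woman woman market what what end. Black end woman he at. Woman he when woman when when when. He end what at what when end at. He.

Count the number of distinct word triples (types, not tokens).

37 tokens → 35 trigram windows in total.
Repeated trigrams (each contributes count−1 duplicates):
  black end woman: 2
1 duplicate windows → 35 − 1 = 34 distinct.

34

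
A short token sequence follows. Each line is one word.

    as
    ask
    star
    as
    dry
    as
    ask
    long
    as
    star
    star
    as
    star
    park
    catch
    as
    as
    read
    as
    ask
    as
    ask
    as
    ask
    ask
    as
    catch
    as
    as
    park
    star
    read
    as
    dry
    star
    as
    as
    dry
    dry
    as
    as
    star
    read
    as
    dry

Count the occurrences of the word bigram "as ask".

Scanning the 44 overlapping bigram windows for "as ask":
  position 1–2: as ask
  position 6–7: as ask
  position 19–20: as ask
  position 21–22: as ask
  position 23–24: as ask

5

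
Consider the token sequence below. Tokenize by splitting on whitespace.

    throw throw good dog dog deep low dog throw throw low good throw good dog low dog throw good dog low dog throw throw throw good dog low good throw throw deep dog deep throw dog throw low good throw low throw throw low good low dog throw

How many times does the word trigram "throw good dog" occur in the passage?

Scanning the 46 overlapping trigram windows for "throw good dog":
  position 2–4: throw good dog
  position 13–15: throw good dog
  position 18–20: throw good dog
  position 25–27: throw good dog

4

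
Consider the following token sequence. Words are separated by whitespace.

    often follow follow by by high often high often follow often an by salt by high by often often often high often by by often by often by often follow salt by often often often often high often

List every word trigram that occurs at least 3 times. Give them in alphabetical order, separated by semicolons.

often high often; often often often

Trigram counts meeting the condition (at least 3 times):
  often high often: 3
  often often often: 3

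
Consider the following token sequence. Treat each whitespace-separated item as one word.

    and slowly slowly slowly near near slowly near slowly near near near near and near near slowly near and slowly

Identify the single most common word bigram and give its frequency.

"near near", 5 times

Bigram frequencies (highest first):
  near near: 5
  slowly near: 4
  near slowly: 3
  and slowly: 2
  slowly slowly: 2
  near and: 2
  … (1 more, each ≤ 1)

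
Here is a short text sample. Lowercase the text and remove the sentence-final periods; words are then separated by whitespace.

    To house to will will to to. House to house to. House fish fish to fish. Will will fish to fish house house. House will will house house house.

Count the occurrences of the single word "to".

Scanning the 29 tokens for "to":
  position 1: to
  position 3: to
  position 6: to
  position 7: to
  position 9: to
  position 11: to
  position 15: to
  position 20: to

8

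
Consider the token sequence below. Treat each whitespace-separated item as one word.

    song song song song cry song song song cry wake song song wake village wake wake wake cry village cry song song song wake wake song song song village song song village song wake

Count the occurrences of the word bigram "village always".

0

Scanning the 33 overlapping bigram windows for "village always":
  (none found)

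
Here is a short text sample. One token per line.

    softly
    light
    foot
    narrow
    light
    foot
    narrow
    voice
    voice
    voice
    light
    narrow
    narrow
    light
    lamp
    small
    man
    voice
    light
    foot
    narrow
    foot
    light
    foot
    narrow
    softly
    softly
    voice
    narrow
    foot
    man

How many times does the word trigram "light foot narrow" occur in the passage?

Scanning the 29 overlapping trigram windows for "light foot narrow":
  position 2–4: light foot narrow
  position 5–7: light foot narrow
  position 19–21: light foot narrow
  position 23–25: light foot narrow

4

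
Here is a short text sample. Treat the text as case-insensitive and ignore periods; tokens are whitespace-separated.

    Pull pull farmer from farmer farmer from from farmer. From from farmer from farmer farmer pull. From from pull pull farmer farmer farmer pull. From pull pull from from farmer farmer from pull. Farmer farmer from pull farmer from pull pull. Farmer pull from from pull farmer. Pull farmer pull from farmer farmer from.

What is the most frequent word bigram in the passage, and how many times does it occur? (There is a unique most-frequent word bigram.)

"farmer from", 8 times

Bigram frequencies (highest first):
  farmer from: 8
  pull farmer: 7
  farmer farmer: 7
  from farmer: 6
  from pull: 6
  from from: 5
  … (3 more, each ≤ 5)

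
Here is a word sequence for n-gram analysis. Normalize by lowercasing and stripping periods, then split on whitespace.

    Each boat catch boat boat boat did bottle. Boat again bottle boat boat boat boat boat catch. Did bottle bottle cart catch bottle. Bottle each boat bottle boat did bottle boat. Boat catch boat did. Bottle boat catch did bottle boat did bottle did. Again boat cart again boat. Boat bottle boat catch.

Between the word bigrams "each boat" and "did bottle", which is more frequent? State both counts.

"did bottle" (6 vs 2)

"each boat": 2 occurrences
"did bottle": 6 occurrences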